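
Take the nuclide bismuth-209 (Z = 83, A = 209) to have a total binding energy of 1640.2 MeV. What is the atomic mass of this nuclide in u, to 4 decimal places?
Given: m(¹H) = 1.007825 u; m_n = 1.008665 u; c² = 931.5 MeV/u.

Mass defect = 1640.2 MeV / (931.5 MeV/u) = 1.760816 u
Constituent mass = 83(1.007825) + 126(1.008665) = 210.741265 u
Atomic mass = 210.741265 − 1.760816 = 208.980449 u ≈ 208.9804 u (to 4 decimal places)

208.9804 u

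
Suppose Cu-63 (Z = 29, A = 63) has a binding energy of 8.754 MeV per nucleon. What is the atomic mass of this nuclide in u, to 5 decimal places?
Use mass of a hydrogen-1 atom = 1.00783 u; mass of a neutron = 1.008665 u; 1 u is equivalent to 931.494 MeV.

Total binding energy = 63 × 8.754 = 551.502 MeV
Mass defect = 551.502 MeV / (931.494 MeV/u) = 0.5920618 u
Constituent mass = 29(1.00783) + 34(1.008665) = 63.521680 u
Atomic mass = 63.521680 − 0.5920618 = 62.9296182 u ≈ 62.92962 u (to 5 decimal places)

62.92962 u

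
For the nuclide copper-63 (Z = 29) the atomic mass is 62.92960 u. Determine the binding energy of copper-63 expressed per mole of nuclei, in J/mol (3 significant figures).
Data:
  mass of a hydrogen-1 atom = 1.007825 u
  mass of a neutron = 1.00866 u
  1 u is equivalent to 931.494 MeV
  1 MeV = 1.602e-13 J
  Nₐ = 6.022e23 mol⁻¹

5.32e+13 J/mol

Total constituent mass: 29 × 1.007825 + 34 × 1.00866 = 63.521365 u
The mass defect is 63.521365 − 62.92960 = 0.591765 u.
Binding energy = Δm·c² = 0.591765 × 931.494 MeV/u = 551.226 MeV
Per nucleus in joules: 551.226 MeV × 1.602e-13 J/MeV = 8.8306e-11 J
Per mole: 8.8306e-11 J × 6.022e23 mol⁻¹ = 5.3178e+13 J/mol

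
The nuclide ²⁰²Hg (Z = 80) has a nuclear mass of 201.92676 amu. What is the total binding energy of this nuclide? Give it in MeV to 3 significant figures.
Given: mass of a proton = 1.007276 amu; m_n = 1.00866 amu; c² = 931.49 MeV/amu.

1590 MeV

Z = 80, so N = A − Z = 202 − 80 = 122.
Total constituent mass: 80 × 1.007276 + 122 × 1.00866 = 203.638600 amu
Mass defect Δm = 203.638600 − 201.92676 = 1.711840 amu
Binding energy = Δm·c² = 1.711840 × 931.49 MeV/amu = 1594.56 MeV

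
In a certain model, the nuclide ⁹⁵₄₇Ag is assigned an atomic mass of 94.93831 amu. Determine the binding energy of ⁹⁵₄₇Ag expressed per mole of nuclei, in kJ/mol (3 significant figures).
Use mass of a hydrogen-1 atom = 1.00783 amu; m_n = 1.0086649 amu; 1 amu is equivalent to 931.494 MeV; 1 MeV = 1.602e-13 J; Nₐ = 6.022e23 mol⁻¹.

7.60e+10 kJ/mol

Mass of separated nucleons = 47(1.00783) + 48(1.0086649) = 47.36801 + 48.4159152 = 95.7839252 amu
Mass defect Δm = 95.7839252 − 94.93831 = 0.8456152 amu
Binding energy = Δm·c² = 0.8456152 × 931.494 MeV/amu = 787.685 MeV
Per nucleus in joules: 787.685 MeV × 1.602e-13 J/MeV = 1.2619e-10 J
Per mole: 1.2619e-10 J × 6.022e23 mol⁻¹ = 7.5992e+13 J/mol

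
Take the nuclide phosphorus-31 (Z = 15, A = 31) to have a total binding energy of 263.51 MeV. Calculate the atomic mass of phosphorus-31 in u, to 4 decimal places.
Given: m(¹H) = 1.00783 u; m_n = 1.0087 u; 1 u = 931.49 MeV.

30.9738 u

Mass defect = 263.51 MeV / (931.49 MeV/u) = 0.282891 u
Constituent mass = 15(1.00783) + 16(1.0087) = 31.25665 u
Atomic mass = 31.25665 − 0.282891 = 30.973759 u ≈ 30.9738 u (to 4 decimal places)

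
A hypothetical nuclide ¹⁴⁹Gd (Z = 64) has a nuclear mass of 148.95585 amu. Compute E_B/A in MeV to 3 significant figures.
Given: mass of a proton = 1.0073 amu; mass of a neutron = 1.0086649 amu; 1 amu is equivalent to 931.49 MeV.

7.80 MeV/nucleon

Mass of separated nucleons = 64(1.0073) + 85(1.0086649) = 64.4672 + 85.7365165 = 150.2037165 amu
The mass defect is 150.2037165 − 148.95585 = 1.2478665 amu.
Binding energy = Δm·c² = 1.2478665 × 931.49 MeV/amu = 1162.38 MeV
Per nucleon: 1162.38 / 149 = 7.801 MeV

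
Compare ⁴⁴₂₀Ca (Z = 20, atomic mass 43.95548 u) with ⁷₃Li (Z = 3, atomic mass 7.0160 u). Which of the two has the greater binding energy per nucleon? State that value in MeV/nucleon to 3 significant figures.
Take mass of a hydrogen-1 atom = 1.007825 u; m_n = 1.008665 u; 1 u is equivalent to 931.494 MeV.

⁴⁴₂₀Ca; 8.66 MeV/nucleon

⁴⁴₂₀Ca: Σm = 20(1.007825) + 24(1.008665) = 44.364460 u; Δm = 0.408980 u; E_B = 380.96 MeV; E_B/A = 8.658 MeV
⁷₃Li: Σm = 3(1.007825) + 4(1.008665) = 7.058135 u; Δm = 0.042135 u; E_B = 39.248 MeV; E_B/A = 5.607 MeV
⁴⁴₂₀Ca has the higher binding energy per nucleon, so it is the more tightly bound nucleus.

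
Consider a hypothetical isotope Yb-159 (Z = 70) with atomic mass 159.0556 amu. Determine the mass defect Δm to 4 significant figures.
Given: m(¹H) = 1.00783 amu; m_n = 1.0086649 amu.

The nucleus contains 70 protons and 159 − 70 = 89 neutrons.
Mass of separated nucleons = 70(1.00783) + 89(1.0086649) = 70.54810 + 89.7711761 = 160.3192761 amu
The mass defect is 160.3192761 − 159.0556 = 1.2636761 amu.

1.264 amu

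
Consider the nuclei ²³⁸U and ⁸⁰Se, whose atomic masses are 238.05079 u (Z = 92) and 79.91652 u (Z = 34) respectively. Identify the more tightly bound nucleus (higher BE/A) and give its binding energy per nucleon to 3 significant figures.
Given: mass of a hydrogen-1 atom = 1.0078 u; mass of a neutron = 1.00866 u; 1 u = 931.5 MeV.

⁸⁰Se; 8.70 MeV/nucleon

²³⁸U: Σm = 92(1.0078) + 146(1.00866) = 239.98196 u; Δm = 1.93117 u; E_B = 1798.9 MeV; E_B/A = 7.558 MeV
⁸⁰Se: Σm = 34(1.0078) + 46(1.00866) = 80.66356 u; Δm = 0.74704 u; E_B = 695.87 MeV; E_B/A = 8.698 MeV
⁸⁰Se has the higher binding energy per nucleon, so it is the more tightly bound nucleus.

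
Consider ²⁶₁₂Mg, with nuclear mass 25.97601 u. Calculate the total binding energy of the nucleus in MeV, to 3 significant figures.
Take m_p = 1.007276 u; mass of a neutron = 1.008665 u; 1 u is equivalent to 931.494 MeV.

Mass of separated nucleons = 12(1.007276) + 14(1.008665) = 12.087312 + 14.121310 = 26.208622 u
Mass defect Δm = 26.208622 − 25.97601 = 0.232612 u
E_B = 0.232612 × 931.494 = 216.677 MeV

217 MeV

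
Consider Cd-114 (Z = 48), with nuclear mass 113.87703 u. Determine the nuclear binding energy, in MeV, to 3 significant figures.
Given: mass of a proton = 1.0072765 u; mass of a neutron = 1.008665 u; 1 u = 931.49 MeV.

973 MeV

Total constituent mass: 48 × 1.0072765 + 66 × 1.008665 = 114.9211620 u
Mass defect Δm = 114.9211620 − 113.87703 = 1.0441320 u
E_B = 1.0441320 × 931.49 = 972.599 MeV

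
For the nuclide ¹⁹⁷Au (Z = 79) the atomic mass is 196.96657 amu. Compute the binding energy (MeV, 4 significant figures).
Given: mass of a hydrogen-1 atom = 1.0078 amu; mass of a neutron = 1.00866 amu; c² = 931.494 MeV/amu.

Σm = 79·m(¹H) + 118·m_n = 79.6162 + 119.02188 = 198.63808 amu
Δm = 198.63808 − 196.96657 = 1.67151 amu
Converting to energy: 1.67151 amu × 931.494 MeV/amu = 1557.00 MeV

1557 MeV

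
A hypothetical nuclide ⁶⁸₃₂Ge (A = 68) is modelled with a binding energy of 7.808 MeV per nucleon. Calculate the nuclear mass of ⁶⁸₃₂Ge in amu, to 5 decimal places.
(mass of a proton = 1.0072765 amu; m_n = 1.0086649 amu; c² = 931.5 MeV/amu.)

Total binding energy = 68 × 7.808 = 530.944 MeV
Mass defect = 530.944 MeV / (931.5 MeV/amu) = 0.5699882 amu
Constituent mass = 32(1.0072765) + 36(1.0086649) = 68.5447844 amu
Nuclear mass = 68.5447844 − 0.5699882 = 67.9747962 amu ≈ 67.97480 amu (to 5 decimal places)

67.97480 amu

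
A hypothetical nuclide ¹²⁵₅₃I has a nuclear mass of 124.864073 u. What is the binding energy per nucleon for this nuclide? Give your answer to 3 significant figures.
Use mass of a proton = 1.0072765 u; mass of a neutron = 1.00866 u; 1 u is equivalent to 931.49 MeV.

Σm = 53·m_p + 72·m_n = 53.3856545 + 72.62352 = 126.0091745 u
The mass defect is 126.0091745 − 124.864073 = 1.1451015 u.
Converting to energy: 1.1451015 u × 931.49 MeV/u = 1066.65 MeV
Per nucleon: 1066.65 / 125 = 8.533 MeV

8.53 MeV/nucleon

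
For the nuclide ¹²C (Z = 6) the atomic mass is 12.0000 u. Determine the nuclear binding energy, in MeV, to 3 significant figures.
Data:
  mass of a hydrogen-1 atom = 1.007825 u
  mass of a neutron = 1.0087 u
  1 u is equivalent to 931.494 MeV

Σm = 6·m(¹H) + 6·m_n = 6.046950 + 6.0522 = 12.099150 u
The mass defect is 12.099150 − 12.0000 = 0.099150 u.
Converting to energy: 0.099150 u × 931.494 MeV/u = 92.3576 MeV

92.4 MeV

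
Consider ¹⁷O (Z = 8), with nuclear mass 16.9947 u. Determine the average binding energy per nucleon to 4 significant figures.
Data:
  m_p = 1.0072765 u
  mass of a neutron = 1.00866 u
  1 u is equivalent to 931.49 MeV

Mass of separated nucleons = 8(1.0072765) + 9(1.00866) = 8.0582120 + 9.07794 = 17.1361520 u
Δm = 17.1361520 − 16.9947 = 0.1414520 u
Binding energy = Δm·c² = 0.1414520 × 931.49 MeV/u = 131.761 MeV
Dividing by A = 17 gives 7.751 MeV per nucleon.

7.751 MeV/nucleon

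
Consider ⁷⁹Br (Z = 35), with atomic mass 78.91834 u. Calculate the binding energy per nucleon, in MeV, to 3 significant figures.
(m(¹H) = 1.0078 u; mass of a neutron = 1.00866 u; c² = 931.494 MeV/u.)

With 35 protons and 44 neutrons (A = 79):
Mass of separated nucleons = 35(1.0078) + 44(1.00866) = 35.2730 + 44.38104 = 79.65404 u
Mass defect Δm = 79.65404 − 78.91834 = 0.73570 u
Converting to energy: 0.73570 u × 931.494 MeV/u = 685.300 MeV
BE/A = 685.300 MeV / 79 = 8.6747 MeV/nucleon

8.67 MeV/nucleon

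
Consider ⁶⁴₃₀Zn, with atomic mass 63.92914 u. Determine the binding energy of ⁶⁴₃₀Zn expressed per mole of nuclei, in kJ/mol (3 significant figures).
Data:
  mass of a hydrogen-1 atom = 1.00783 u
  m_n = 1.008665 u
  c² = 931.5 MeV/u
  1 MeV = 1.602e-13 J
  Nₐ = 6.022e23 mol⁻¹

Z = 30, so N = A − Z = 64 − 30 = 34.
Mass of separated nucleons = 30(1.00783) + 34(1.008665) = 30.23490 + 34.294610 = 64.529510 u
Δm = 64.529510 − 63.92914 = 0.600370 u
E_B = 0.600370 × 931.5 = 559.245 MeV
Per nucleus in joules: 559.245 MeV × 1.602e-13 J/MeV = 8.9591e-11 J
Per mole: 8.9591e-11 J × 6.022e23 mol⁻¹ = 5.3952e+13 J/mol

5.40e+10 kJ/mol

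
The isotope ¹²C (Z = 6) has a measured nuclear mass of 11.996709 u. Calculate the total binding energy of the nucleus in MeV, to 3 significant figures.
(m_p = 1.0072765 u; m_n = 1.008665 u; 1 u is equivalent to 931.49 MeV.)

Z = 6, so N = A − Z = 12 − 6 = 6.
Σm = 6·m_p + 6·m_n = 6.0436590 + 6.051990 = 12.0956490 u
The mass defect is 12.0956490 − 11.996709 = 0.0989400 u.
E_B = 0.0989400 × 931.49 = 92.1616 MeV

92.2 MeV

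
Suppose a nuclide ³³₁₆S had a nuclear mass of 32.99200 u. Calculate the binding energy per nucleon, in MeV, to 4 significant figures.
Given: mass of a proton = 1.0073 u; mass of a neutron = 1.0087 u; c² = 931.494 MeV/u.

7.698 MeV/nucleon

Total constituent mass: 16 × 1.0073 + 17 × 1.0087 = 33.2647 u
Δm = 33.2647 − 32.99200 = 0.27270 u
Converting to energy: 0.27270 u × 931.494 MeV/u = 254.018 MeV
Dividing by A = 33 gives 7.698 MeV per nucleon.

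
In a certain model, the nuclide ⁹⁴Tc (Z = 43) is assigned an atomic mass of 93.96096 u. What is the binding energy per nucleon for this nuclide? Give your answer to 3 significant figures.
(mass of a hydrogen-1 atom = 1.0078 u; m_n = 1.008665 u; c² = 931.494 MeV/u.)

8.09 MeV/nucleon

The nucleus contains 43 protons and 94 − 43 = 51 neutrons.
Total constituent mass: 43 × 1.0078 + 51 × 1.008665 = 94.777315 u
Δm = 94.777315 − 93.96096 = 0.816355 u
Converting to energy: 0.816355 u × 931.494 MeV/u = 760.430 MeV
Dividing by A = 94 gives 8.090 MeV per nucleon.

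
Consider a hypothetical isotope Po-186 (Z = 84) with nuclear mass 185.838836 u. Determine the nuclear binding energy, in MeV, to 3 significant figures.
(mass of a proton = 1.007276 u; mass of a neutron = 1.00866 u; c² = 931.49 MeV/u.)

1540 MeV

Total constituent mass: 84 × 1.007276 + 102 × 1.00866 = 187.494504 u
Mass defect Δm = 187.494504 − 185.838836 = 1.655668 u
E_B = 1.655668 × 931.49 = 1542.24 MeV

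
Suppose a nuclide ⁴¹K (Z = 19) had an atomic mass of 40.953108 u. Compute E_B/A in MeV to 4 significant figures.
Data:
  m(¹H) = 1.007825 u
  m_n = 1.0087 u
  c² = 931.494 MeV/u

8.792 MeV/nucleon

With 19 protons and 22 neutrons (A = 41):
Total constituent mass: 19 × 1.007825 + 22 × 1.0087 = 41.340075 u
Mass defect Δm = 41.340075 − 40.953108 = 0.386967 u
E_B = 0.386967 × 931.494 = 360.457 MeV
BE/A = 360.457 MeV / 41 = 8.792 MeV/nucleon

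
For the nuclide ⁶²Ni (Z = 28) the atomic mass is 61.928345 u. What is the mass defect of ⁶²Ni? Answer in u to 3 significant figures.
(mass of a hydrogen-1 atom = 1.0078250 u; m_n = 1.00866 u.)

0.585 u

With 28 protons and 34 neutrons (A = 62):
Σm = 28·m(¹H) + 34·m_n = 28.2191000 + 34.29444 = 62.5135400 u
Mass defect Δm = 62.5135400 − 61.928345 = 0.5851950 u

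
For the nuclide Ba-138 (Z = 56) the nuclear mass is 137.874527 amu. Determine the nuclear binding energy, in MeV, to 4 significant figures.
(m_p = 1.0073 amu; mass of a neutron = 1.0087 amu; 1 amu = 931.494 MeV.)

1162 MeV

Z = 56, so N = A − Z = 138 − 56 = 82.
Mass of separated nucleons = 56(1.0073) + 82(1.0087) = 56.4088 + 82.7134 = 139.1222 amu
Δm = 139.1222 − 137.874527 = 1.247673 amu
Converting to energy: 1.247673 amu × 931.494 MeV/amu = 1162.20 MeV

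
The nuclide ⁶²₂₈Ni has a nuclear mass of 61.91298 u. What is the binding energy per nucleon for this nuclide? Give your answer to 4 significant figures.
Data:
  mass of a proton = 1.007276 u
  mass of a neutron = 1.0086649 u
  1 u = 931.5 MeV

Mass of separated nucleons = 28(1.007276) + 34(1.0086649) = 28.203728 + 34.2946066 = 62.4983346 u
The mass defect is 62.4983346 − 61.91298 = 0.5853546 u.
Converting to energy: 0.5853546 u × 931.5 MeV/u = 545.258 MeV
Per nucleon: 545.258 / 62 = 8.794 MeV

8.794 MeV/nucleon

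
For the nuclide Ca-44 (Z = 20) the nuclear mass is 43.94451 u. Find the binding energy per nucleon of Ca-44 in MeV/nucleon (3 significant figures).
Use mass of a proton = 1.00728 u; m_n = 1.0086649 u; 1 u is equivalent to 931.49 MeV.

8.66 MeV/nucleon

With 20 protons and 24 neutrons (A = 44):
Mass of separated nucleons = 20(1.00728) + 24(1.0086649) = 20.14560 + 24.2079576 = 44.3535576 u
The mass defect is 44.3535576 − 43.94451 = 0.4090476 u.
Converting to energy: 0.4090476 u × 931.49 MeV/u = 381.024 MeV
Per nucleon: 381.024 / 44 = 8.660 MeV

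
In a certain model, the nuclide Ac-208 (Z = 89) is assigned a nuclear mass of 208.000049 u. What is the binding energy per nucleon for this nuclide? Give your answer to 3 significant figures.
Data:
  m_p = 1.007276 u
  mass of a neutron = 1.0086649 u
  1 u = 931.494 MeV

7.52 MeV/nucleon

Z = 89, so N = A − Z = 208 − 89 = 119.
Σm = 89·m_p + 119·m_n = 89.647564 + 120.0311231 = 209.6786871 u
The mass defect is 209.6786871 − 208.000049 = 1.6786381 u.
Converting to energy: 1.6786381 u × 931.494 MeV/u = 1563.64 MeV
BE/A = 1563.64 MeV / 208 = 7.518 MeV/nucleon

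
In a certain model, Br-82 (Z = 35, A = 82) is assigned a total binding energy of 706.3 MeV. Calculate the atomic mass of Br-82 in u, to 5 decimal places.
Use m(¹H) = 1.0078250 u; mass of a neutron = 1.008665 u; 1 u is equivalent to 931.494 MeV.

Mass defect = 706.3 MeV / (931.494 MeV/u) = 0.7582443 u
Constituent mass = 35(1.0078250) + 47(1.008665) = 82.6811300 u
Atomic mass = 82.6811300 − 0.7582443 = 81.9228857 u ≈ 81.92289 u (to 5 decimal places)

81.92289 u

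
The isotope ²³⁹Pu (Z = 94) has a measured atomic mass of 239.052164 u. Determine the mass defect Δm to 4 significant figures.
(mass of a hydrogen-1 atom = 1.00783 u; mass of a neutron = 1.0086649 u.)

Mass of separated nucleons = 94(1.00783) + 145(1.0086649) = 94.73602 + 146.2564105 = 240.9924305 u
Mass defect Δm = 240.9924305 − 239.052164 = 1.9402665 u

1.940 u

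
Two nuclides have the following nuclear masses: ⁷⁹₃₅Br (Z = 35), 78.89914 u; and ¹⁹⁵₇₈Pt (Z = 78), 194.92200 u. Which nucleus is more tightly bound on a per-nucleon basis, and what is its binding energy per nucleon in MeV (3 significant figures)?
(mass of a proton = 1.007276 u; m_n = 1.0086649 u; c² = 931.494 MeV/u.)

⁷⁹₃₅Br; 8.69 MeV/nucleon

⁷⁹₃₅Br: Σm = 35(1.007276) + 44(1.0086649) = 79.6359156 u; Δm = 0.7367756 u; E_B = 686.30 MeV; E_B/A = 8.687 MeV
¹⁹⁵₇₈Pt: Σm = 78(1.007276) + 117(1.0086649) = 196.5813213 u; Δm = 1.6593213 u; E_B = 1545.6 MeV; E_B/A = 7.926 MeV
⁷⁹₃₅Br has the higher binding energy per nucleon, so it is the more tightly bound nucleus.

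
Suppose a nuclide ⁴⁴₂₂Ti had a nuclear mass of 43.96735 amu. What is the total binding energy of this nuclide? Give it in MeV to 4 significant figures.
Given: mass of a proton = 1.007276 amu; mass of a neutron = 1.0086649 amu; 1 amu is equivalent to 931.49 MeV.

357.1 MeV

Σm = 22·m_p + 22·m_n = 22.160072 + 22.1906278 = 44.3506998 amu
Mass defect Δm = 44.3506998 − 43.96735 = 0.3833498 amu
Converting to energy: 0.3833498 amu × 931.49 MeV/amu = 357.087 MeV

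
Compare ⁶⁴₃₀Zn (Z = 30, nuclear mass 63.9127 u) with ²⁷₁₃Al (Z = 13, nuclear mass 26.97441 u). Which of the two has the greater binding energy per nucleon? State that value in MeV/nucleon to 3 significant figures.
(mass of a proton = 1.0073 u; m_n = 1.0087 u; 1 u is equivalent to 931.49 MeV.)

⁶⁴₃₀Zn; 8.76 MeV/nucleon

⁶⁴₃₀Zn: Σm = 30(1.0073) + 34(1.0087) = 64.5148 u; Δm = 0.6021 u; E_B = 560.85 MeV; E_B/A = 8.763 MeV
²⁷₁₃Al: Σm = 13(1.0073) + 14(1.0087) = 27.2167 u; Δm = 0.24229 u; E_B = 225.69 MeV; E_B/A = 8.359 MeV
⁶⁴₃₀Zn has the higher binding energy per nucleon, so it is the more tightly bound nucleus.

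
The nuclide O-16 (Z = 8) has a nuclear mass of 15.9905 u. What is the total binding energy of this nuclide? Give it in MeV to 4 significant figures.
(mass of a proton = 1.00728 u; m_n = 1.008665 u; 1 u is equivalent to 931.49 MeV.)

127.7 MeV

Z = 8, so N = A − Z = 16 − 8 = 8.
Σm = 8·m_p + 8·m_n = 8.05824 + 8.069320 = 16.127560 u
The mass defect is 16.127560 − 15.9905 = 0.137060 u.
Binding energy = Δm·c² = 0.137060 × 931.49 MeV/u = 127.670 MeV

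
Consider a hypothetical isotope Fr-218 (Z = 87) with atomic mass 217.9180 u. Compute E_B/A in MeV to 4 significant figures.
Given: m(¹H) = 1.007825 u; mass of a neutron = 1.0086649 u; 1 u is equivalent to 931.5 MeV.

With 87 protons and 131 neutrons (A = 218):
Σm = 87·m(¹H) + 131·m_n = 87.680775 + 132.1351019 = 219.8158769 u
The mass defect is 219.8158769 − 217.9180 = 1.8978769 u.
Binding energy = Δm·c² = 1.8978769 × 931.5 MeV/u = 1767.872 MeV
Per nucleon: 1767.872 / 218 = 8.110 MeV

8.110 MeV/nucleon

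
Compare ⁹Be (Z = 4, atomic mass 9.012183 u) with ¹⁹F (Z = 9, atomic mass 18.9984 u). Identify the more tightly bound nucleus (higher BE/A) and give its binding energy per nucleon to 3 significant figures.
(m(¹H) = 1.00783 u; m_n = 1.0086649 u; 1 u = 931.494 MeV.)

¹⁹F; 7.78 MeV/nucleon

⁹Be: Σm = 4(1.00783) + 5(1.0086649) = 9.0746445 u; Δm = 0.0624615 u; E_B = 58.1825 MeV; E_B/A = 6.4647 MeV
¹⁹F: Σm = 9(1.00783) + 10(1.0086649) = 19.1571190 u; Δm = 0.1587190 u; E_B = 147.846 MeV; E_B/A = 7.781 MeV
¹⁹F has the higher binding energy per nucleon, so it is the more tightly bound nucleus.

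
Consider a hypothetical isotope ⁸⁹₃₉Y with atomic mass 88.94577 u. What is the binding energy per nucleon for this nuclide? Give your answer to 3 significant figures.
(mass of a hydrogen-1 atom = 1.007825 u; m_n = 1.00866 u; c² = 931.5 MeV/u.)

8.29 MeV/nucleon

Σm = 39·m(¹H) + 50·m_n = 39.305175 + 50.43300 = 89.738175 u
Δm = 89.738175 − 88.94577 = 0.792405 u
Converting to energy: 0.792405 u × 931.5 MeV/u = 738.125 MeV
BE/A = 738.125 MeV / 89 = 8.294 MeV/nucleon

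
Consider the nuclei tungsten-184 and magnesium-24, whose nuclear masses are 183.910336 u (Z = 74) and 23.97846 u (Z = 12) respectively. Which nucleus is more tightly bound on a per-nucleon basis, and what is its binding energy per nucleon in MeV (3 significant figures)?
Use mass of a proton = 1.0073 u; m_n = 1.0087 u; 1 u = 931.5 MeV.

magnesium-24; 8.29 MeV/nucleon

tungsten-184: Σm = 74(1.0073) + 110(1.0087) = 185.4972 u; Δm = 1.586864 u; E_B = 1478.16 MeV; E_B/A = 8.033 MeV
magnesium-24: Σm = 12(1.0073) + 12(1.0087) = 24.1920 u; Δm = 0.21354 u; E_B = 198.91 MeV; E_B/A = 8.288 MeV
magnesium-24 has the higher binding energy per nucleon, so it is the more tightly bound nucleus.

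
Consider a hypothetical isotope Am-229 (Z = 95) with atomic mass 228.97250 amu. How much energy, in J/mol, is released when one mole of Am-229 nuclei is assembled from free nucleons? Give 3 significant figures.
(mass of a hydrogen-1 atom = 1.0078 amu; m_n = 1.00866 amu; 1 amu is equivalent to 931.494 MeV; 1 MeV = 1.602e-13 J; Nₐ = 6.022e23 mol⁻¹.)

Mass of separated nucleons = 95(1.0078) + 134(1.00866) = 95.7410 + 135.16044 = 230.90144 amu
The mass defect is 230.90144 − 228.97250 = 1.92894 amu.
Binding energy = Δm·c² = 1.92894 × 931.494 MeV/amu = 1796.80 MeV
Per nucleus in joules: 1796.80 MeV × 1.602e-13 J/MeV = 2.8785e-10 J
Per mole: 2.8785e-10 J × 6.022e23 mol⁻¹ = 1.7334e+14 J/mol

1.73e+14 J/mol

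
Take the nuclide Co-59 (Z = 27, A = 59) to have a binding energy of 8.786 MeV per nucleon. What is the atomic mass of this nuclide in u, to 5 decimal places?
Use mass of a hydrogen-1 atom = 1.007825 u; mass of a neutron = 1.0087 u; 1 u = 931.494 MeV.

58.93318 u

Total binding energy = 59 × 8.786 = 518.374 MeV
Mass defect = 518.374 MeV / (931.494 MeV/u) = 0.5564974 u
Constituent mass = 27(1.007825) + 32(1.0087) = 59.489675 u
Atomic mass = 59.489675 − 0.5564974 = 58.9331776 u ≈ 58.93318 u (to 5 decimal places)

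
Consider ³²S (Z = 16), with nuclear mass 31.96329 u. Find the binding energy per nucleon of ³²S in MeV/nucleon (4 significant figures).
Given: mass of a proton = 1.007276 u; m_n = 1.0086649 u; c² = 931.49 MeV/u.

8.493 MeV/nucleon

With 16 protons and 16 neutrons (A = 32):
Σm = 16·m_p + 16·m_n = 16.116416 + 16.1386384 = 32.2550544 u
Mass defect Δm = 32.2550544 − 31.96329 = 0.2917644 u
E_B = 0.2917644 × 931.49 = 271.776 MeV
BE/A = 271.776 MeV / 32 = 8.493 MeV/nucleon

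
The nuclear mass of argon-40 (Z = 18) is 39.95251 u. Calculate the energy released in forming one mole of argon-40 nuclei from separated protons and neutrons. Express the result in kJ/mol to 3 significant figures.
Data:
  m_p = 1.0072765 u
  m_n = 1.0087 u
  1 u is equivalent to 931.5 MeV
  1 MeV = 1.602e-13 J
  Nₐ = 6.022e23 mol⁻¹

3.32e+10 kJ/mol

Mass of separated nucleons = 18(1.0072765) + 22(1.0087) = 18.1309770 + 22.1914 = 40.3223770 u
Mass defect Δm = 40.3223770 − 39.95251 = 0.3698670 u
Binding energy = Δm·c² = 0.3698670 × 931.5 MeV/u = 344.531 MeV
Per nucleus in joules: 344.531 MeV × 1.602e-13 J/MeV = 5.5194e-11 J
Per mole: 5.5194e-11 J × 6.022e23 mol⁻¹ = 3.3238e+13 J/mol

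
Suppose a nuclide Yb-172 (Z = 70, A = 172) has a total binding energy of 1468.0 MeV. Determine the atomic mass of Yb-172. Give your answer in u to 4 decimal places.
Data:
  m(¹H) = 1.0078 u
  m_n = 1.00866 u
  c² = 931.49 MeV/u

Mass defect = 1468.0 MeV / (931.49 MeV/u) = 1.575970 u
Constituent mass = 70(1.0078) + 102(1.00866) = 173.42932 u
Atomic mass = 173.42932 − 1.575970 = 171.853350 u ≈ 171.8534 u (to 4 decimal places)

171.8534 u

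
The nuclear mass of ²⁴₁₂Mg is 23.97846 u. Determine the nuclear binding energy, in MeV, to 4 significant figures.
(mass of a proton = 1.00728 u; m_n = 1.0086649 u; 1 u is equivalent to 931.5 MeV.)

Total constituent mass: 12 × 1.00728 + 12 × 1.0086649 = 24.1913388 u
Mass defect Δm = 24.1913388 − 23.97846 = 0.2128788 u
Binding energy = Δm·c² = 0.2128788 × 931.5 MeV/u = 198.297 MeV

198.3 MeV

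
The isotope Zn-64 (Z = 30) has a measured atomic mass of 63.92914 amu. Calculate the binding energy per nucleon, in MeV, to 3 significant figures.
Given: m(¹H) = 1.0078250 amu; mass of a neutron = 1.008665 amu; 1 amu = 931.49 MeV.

8.74 MeV/nucleon

Z = 30, so N = A − Z = 64 − 30 = 34.
Mass of separated nucleons = 30(1.0078250) + 34(1.008665) = 30.2347500 + 34.294610 = 64.5293600 amu
The mass defect is 64.5293600 − 63.92914 = 0.6002200 amu.
E_B = 0.6002200 × 931.49 = 559.099 MeV
Dividing by A = 64 gives 8.736 MeV per nucleon.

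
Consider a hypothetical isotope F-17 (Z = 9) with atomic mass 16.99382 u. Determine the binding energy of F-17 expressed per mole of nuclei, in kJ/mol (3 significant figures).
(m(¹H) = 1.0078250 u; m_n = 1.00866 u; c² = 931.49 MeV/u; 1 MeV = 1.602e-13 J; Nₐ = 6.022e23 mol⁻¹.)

Mass of separated nucleons = 9(1.0078250) + 8(1.00866) = 9.0704250 + 8.06928 = 17.1397050 u
The mass defect is 17.1397050 − 16.99382 = 0.1458850 u.
E_B = 0.1458850 × 931.49 = 135.890 MeV
Per nucleus in joules: 135.890 MeV × 1.602e-13 J/MeV = 2.1770e-11 J
Per mole: 2.1770e-11 J × 6.022e23 mol⁻¹ = 1.3110e+13 J/mol

1.31e+10 kJ/mol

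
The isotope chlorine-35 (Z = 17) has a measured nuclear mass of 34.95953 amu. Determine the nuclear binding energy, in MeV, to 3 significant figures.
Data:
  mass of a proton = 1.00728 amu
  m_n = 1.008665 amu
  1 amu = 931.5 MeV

298 MeV

The nucleus contains 17 protons and 35 − 17 = 18 neutrons.
Σm = 17·m_p + 18·m_n = 17.12376 + 18.155970 = 35.279730 amu
Mass defect Δm = 35.279730 − 34.95953 = 0.320200 amu
Binding energy = Δm·c² = 0.320200 × 931.5 MeV/amu = 298.266 MeV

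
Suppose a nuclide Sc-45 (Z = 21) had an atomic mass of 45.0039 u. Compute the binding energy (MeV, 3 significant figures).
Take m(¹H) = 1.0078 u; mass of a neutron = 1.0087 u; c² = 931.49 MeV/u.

Total constituent mass: 21 × 1.0078 + 24 × 1.0087 = 45.3726 u
Δm = 45.3726 − 45.0039 = 0.3687 u
Binding energy = Δm·c² = 0.3687 × 931.49 MeV/u = 343.440 MeV

343 MeV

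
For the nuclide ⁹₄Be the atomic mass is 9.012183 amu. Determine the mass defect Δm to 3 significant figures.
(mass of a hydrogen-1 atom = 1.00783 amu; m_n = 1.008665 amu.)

0.0625 amu

Z = 4, so N = A − Z = 9 − 4 = 5.
Mass of separated nucleons = 4(1.00783) + 5(1.008665) = 4.03132 + 5.043325 = 9.074645 amu
The mass defect is 9.074645 − 9.012183 = 0.062462 amu.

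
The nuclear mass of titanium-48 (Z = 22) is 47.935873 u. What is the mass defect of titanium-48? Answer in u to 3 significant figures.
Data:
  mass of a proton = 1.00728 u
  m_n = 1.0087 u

Mass of separated nucleons = 22(1.00728) + 26(1.0087) = 22.16016 + 26.2262 = 48.38636 u
The mass defect is 48.38636 − 47.935873 = 0.450487 u.

0.450 u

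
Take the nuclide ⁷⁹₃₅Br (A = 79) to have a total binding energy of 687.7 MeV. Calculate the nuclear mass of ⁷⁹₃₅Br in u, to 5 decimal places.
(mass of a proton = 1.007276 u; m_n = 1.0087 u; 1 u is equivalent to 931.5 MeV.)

Mass defect = 687.7 MeV / (931.5 MeV/u) = 0.7382716 u
Constituent mass = 35(1.007276) + 44(1.0087) = 79.637460 u
Nuclear mass = 79.637460 − 0.7382716 = 78.8991884 u ≈ 78.89919 u (to 5 decimal places)

78.89919 u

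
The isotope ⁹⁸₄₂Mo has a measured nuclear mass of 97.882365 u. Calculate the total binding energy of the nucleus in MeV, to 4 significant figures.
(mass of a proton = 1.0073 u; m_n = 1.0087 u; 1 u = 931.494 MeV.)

849.0 MeV

Z = 42, so N = A − Z = 98 − 42 = 56.
Total constituent mass: 42 × 1.0073 + 56 × 1.0087 = 98.7938 u
Mass defect Δm = 98.7938 − 97.882365 = 0.911435 u
Converting to energy: 0.911435 u × 931.494 MeV/u = 848.996 MeV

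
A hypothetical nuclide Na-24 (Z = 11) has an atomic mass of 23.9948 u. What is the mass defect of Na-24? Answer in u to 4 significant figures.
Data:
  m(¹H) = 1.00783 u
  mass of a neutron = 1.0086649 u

0.2040 u

The nucleus contains 11 protons and 24 − 11 = 13 neutrons.
Total constituent mass: 11 × 1.00783 + 13 × 1.0086649 = 24.1987737 u
The mass defect is 24.1987737 − 23.9948 = 0.2039737 u.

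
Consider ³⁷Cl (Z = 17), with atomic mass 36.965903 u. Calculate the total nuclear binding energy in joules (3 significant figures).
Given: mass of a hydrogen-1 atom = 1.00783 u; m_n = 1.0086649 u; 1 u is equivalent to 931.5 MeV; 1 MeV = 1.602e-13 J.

5.08e-11 J

With 17 protons and 20 neutrons (A = 37):
Mass of separated nucleons = 17(1.00783) + 20(1.0086649) = 17.13311 + 20.1732980 = 37.3064080 u
Δm = 37.3064080 − 36.965903 = 0.3405050 u
E_B = 0.3405050 × 931.5 = 317.180 MeV
In joules: 317.180 MeV × 1.602e-13 J/MeV = 5.0812e-11 J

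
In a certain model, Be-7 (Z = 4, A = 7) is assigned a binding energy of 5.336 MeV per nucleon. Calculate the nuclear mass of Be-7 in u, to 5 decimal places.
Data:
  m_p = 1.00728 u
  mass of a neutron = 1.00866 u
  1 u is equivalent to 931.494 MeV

7.01500 u

Total binding energy = 7 × 5.336 = 37.352 MeV
Mass defect = 37.352 MeV / (931.494 MeV/u) = 0.0400990 u
Constituent mass = 4(1.00728) + 3(1.00866) = 7.05510 u
Nuclear mass = 7.05510 − 0.0400990 = 7.0150010 u ≈ 7.01500 u (to 5 decimal places)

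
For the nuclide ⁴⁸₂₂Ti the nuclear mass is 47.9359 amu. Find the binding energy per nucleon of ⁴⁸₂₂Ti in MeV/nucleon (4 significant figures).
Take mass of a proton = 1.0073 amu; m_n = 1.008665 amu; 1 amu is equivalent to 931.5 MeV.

8.733 MeV/nucleon

Z = 22, so N = A − Z = 48 − 22 = 26.
Total constituent mass: 22 × 1.0073 + 26 × 1.008665 = 48.385890 amu
Δm = 48.385890 − 47.9359 = 0.449990 amu
Converting to energy: 0.449990 amu × 931.5 MeV/amu = 419.166 MeV
Dividing by A = 48 gives 8.733 MeV per nucleon.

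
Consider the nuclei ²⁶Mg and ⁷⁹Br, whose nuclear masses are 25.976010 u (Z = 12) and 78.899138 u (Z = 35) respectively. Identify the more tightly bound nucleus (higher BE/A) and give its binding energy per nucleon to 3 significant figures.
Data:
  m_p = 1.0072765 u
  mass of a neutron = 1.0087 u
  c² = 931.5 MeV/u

²⁶Mg: Σm = 12(1.0072765) + 14(1.0087) = 26.2091180 u; Δm = 0.2331080 u; E_B = 217.14 MeV; E_B/A = 8.352 MeV
⁷⁹Br: Σm = 35(1.0072765) + 44(1.0087) = 79.6374775 u; Δm = 0.7383395 u; E_B = 687.76 MeV; E_B/A = 8.706 MeV
⁷⁹Br has the higher binding energy per nucleon, so it is the more tightly bound nucleus.

⁷⁹Br; 8.71 MeV/nucleon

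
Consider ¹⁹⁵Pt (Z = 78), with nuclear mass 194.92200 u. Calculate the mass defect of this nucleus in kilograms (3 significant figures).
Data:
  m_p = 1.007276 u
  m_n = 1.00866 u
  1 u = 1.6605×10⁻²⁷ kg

2.75e-27 kg

Z = 78, so N = A − Z = 195 − 78 = 117.
Total constituent mass: 78 × 1.007276 + 117 × 1.00866 = 196.580748 u
The mass defect is 196.580748 − 194.92200 = 1.658748 u.
In SI units: 1.658748 u × 1.6605×10⁻²⁷ kg/u = 2.7544e-27 kg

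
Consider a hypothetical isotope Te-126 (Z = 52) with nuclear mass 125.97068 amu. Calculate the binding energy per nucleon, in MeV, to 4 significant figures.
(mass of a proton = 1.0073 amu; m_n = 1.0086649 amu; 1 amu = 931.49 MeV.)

Z = 52, so N = A − Z = 126 − 52 = 74.
Σm = 52·m_p + 74·m_n = 52.3796 + 74.6412026 = 127.0208026 amu
Δm = 127.0208026 − 125.97068 = 1.0501226 amu
E_B = 1.0501226 × 931.49 = 978.179 MeV
Dividing by A = 126 gives 7.763 MeV per nucleon.

7.763 MeV/nucleon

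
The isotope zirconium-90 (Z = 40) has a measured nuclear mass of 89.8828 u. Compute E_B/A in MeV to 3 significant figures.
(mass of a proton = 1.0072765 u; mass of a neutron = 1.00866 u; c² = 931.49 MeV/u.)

8.71 MeV/nucleon

With 40 protons and 50 neutrons (A = 90):
Σm = 40·m_p + 50·m_n = 40.2910600 + 50.43300 = 90.7240600 u
Δm = 90.7240600 − 89.8828 = 0.8412600 u
Converting to energy: 0.8412600 u × 931.49 MeV/u = 783.625 MeV
Dividing by A = 90 gives 8.707 MeV per nucleon.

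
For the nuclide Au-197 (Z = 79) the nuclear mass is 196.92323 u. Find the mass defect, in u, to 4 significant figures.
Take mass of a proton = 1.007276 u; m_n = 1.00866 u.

1.673 u

With 79 protons and 118 neutrons (A = 197):
Σm = 79·m_p + 118·m_n = 79.574804 + 119.02188 = 198.596684 u
Δm = 198.596684 − 196.92323 = 1.673454 u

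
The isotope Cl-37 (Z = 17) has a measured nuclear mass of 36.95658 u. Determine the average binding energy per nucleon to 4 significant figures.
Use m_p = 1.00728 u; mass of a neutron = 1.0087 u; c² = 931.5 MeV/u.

8.589 MeV/nucleon

With 17 protons and 20 neutrons (A = 37):
Mass of separated nucleons = 17(1.00728) + 20(1.0087) = 17.12376 + 20.1740 = 37.29776 u
The mass defect is 37.29776 − 36.95658 = 0.34118 u.
Binding energy = Δm·c² = 0.34118 × 931.5 MeV/u = 317.809 MeV
BE/A = 317.809 MeV / 37 = 8.589 MeV/nucleon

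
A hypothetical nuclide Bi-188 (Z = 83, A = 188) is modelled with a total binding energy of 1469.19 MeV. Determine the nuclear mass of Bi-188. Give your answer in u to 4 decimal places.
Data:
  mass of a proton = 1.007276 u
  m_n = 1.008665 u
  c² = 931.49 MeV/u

Mass defect = 1469.19 MeV / (931.49 MeV/u) = 1.577247 u
Constituent mass = 83(1.007276) + 105(1.008665) = 189.513733 u
Nuclear mass = 189.513733 − 1.577247 = 187.936486 u ≈ 187.9365 u (to 4 decimal places)

187.9365 u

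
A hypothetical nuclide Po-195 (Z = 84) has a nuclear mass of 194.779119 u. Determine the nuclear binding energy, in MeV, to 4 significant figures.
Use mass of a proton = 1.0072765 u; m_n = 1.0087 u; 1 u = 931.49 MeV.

Z = 84, so N = A − Z = 195 − 84 = 111.
Σm = 84·m_p + 111·m_n = 84.6112260 + 111.9657 = 196.5769260 u
The mass defect is 196.5769260 − 194.779119 = 1.7978070 u.
Converting to energy: 1.7978070 u × 931.49 MeV/u = 1674.64 MeV

1675 MeV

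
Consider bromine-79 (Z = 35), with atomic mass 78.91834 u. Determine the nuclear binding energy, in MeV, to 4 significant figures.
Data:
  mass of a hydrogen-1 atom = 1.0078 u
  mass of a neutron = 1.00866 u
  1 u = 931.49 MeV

685.3 MeV

The nucleus contains 35 protons and 79 − 35 = 44 neutrons.
Σm = 35·m(¹H) + 44·m_n = 35.2730 + 44.38104 = 79.65404 u
Δm = 79.65404 − 78.91834 = 0.73570 u
Binding energy = Δm·c² = 0.73570 × 931.49 MeV/u = 685.297 MeV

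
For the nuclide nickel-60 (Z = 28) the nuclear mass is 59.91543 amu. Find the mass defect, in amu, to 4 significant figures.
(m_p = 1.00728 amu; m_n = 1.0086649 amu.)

0.5657 amu

Σm = 28·m_p + 32·m_n = 28.20384 + 32.2772768 = 60.4811168 amu
The mass defect is 60.4811168 − 59.91543 = 0.5656868 amu.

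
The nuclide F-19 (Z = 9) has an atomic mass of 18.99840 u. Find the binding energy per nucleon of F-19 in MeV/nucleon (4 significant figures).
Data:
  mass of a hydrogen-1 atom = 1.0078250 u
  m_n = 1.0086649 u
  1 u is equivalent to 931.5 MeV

Mass of separated nucleons = 9(1.0078250) + 10(1.0086649) = 9.0704250 + 10.0866490 = 19.1570740 u
The mass defect is 19.1570740 − 18.99840 = 0.1586740 u.
Binding energy = Δm·c² = 0.1586740 × 931.5 MeV/u = 147.805 MeV
BE/A = 147.805 MeV / 19 = 7.779 MeV/nucleon

7.779 MeV/nucleon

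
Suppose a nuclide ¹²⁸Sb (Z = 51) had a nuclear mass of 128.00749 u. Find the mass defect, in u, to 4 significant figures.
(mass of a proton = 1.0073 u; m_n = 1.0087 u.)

Mass of separated nucleons = 51(1.0073) + 77(1.0087) = 51.3723 + 77.6699 = 129.0422 u
The mass defect is 129.0422 − 128.00749 = 1.03471 u.

1.035 u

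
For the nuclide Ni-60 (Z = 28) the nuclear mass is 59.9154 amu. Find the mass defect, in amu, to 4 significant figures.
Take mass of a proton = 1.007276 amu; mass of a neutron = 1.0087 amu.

0.5667 amu

With 28 protons and 32 neutrons (A = 60):
Mass of separated nucleons = 28(1.007276) + 32(1.0087) = 28.203728 + 32.2784 = 60.482128 amu
Mass defect Δm = 60.482128 − 59.9154 = 0.566728 amu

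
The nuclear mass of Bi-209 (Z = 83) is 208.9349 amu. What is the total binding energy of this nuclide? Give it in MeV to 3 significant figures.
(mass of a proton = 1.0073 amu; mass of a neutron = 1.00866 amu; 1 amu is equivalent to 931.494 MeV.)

1640 MeV

Total constituent mass: 83 × 1.0073 + 126 × 1.00866 = 210.69706 amu
The mass defect is 210.69706 − 208.9349 = 1.76216 amu.
Converting to energy: 1.76216 amu × 931.494 MeV/amu = 1641.44 MeV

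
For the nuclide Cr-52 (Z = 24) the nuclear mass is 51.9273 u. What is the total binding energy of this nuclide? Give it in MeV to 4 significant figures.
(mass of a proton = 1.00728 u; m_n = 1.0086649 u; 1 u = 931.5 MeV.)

456.5 MeV

Z = 24, so N = A − Z = 52 − 24 = 28.
Σm = 24·m_p + 28·m_n = 24.17472 + 28.2426172 = 52.4173372 u
The mass defect is 52.4173372 − 51.9273 = 0.4900372 u.
Binding energy = Δm·c² = 0.4900372 × 931.5 MeV/u = 456.470 MeV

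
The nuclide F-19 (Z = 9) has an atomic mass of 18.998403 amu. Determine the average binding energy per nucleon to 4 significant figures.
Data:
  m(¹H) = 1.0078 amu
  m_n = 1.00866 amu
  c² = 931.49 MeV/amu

The nucleus contains 9 protons and 19 − 9 = 10 neutrons.
Σm = 9·m(¹H) + 10·m_n = 9.0702 + 10.08660 = 19.15680 amu
The mass defect is 19.15680 − 18.998403 = 0.158397 amu.
Converting to energy: 0.158397 amu × 931.49 MeV/amu = 147.545 MeV
Per nucleon: 147.545 / 19 = 7.766 MeV

7.766 MeV/nucleon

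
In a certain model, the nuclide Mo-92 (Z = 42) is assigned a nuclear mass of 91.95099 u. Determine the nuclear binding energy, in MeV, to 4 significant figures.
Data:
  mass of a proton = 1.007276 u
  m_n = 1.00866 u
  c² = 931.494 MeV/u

733.6 MeV

Mass of separated nucleons = 42(1.007276) + 50(1.00866) = 42.305592 + 50.43300 = 92.738592 u
Mass defect Δm = 92.738592 − 91.95099 = 0.787602 u
Binding energy = Δm·c² = 0.787602 × 931.494 MeV/u = 733.647 MeV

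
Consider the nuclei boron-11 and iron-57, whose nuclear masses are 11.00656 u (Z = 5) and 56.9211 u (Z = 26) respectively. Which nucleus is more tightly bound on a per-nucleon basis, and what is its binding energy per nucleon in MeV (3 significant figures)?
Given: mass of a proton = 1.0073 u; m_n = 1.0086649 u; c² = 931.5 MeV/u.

boron-11: Σm = 5(1.0073) + 6(1.0086649) = 11.0884894 u; Δm = 0.0819294 u; E_B = 76.317 MeV; E_B/A = 6.938 MeV
iron-57: Σm = 26(1.0073) + 31(1.0086649) = 57.4584119 u; Δm = 0.5373119 u; E_B = 500.51 MeV; E_B/A = 8.781 MeV
iron-57 has the higher binding energy per nucleon, so it is the more tightly bound nucleus.

iron-57; 8.78 MeV/nucleon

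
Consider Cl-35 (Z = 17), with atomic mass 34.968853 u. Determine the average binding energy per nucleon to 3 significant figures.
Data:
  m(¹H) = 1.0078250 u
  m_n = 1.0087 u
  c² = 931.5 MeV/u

8.54 MeV/nucleon

Z = 17, so N = A − Z = 35 − 17 = 18.
Total constituent mass: 17 × 1.0078250 + 18 × 1.0087 = 35.2896250 u
The mass defect is 35.2896250 − 34.968853 = 0.3207720 u.
E_B = 0.3207720 × 931.5 = 298.799 MeV
Per nucleon: 298.799 / 35 = 8.537 MeV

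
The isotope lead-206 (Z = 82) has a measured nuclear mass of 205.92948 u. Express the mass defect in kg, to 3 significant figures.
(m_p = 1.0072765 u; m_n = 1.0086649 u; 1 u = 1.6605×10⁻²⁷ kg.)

Σm = 82·m_p + 124·m_n = 82.5966730 + 125.0744476 = 207.6711206 u
The mass defect is 207.6711206 − 205.92948 = 1.7416406 u.
In SI units: 1.7416406 u × 1.6605×10⁻²⁷ kg/u = 2.8920e-27 kg

2.89e-27 kg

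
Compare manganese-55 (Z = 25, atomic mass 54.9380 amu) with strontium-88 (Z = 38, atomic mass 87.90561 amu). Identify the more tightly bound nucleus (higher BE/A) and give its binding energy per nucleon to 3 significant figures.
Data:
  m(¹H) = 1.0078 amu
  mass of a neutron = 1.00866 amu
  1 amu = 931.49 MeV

manganese-55: Σm = 25(1.0078) + 30(1.00866) = 55.45480 amu; Δm = 0.51680 amu; E_B = 481.39 MeV; E_B/A = 8.753 MeV
strontium-88: Σm = 38(1.0078) + 50(1.00866) = 88.72940 amu; Δm = 0.82379 amu; E_B = 767.35 MeV; E_B/A = 8.720 MeV
manganese-55 has the higher binding energy per nucleon, so it is the more tightly bound nucleus.

manganese-55; 8.75 MeV/nucleon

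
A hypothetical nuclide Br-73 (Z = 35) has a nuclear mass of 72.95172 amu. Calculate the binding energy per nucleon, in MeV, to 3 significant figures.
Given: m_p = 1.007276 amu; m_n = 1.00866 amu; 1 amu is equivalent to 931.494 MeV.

8.06 MeV/nucleon

Z = 35, so N = A − Z = 73 − 35 = 38.
Σm = 35·m_p + 38·m_n = 35.254660 + 38.32908 = 73.583740 amu
Mass defect Δm = 73.583740 − 72.95172 = 0.632020 amu
Converting to energy: 0.632020 amu × 931.494 MeV/amu = 588.723 MeV
Dividing by A = 73 gives 8.0647 MeV per nucleon.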